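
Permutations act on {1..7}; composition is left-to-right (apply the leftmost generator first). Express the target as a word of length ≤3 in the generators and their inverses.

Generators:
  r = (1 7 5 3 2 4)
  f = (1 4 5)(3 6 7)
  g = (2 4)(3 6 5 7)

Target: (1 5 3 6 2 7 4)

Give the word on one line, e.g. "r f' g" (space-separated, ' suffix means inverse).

  after g: (2 4)(3 6 5 7)
  after r: (1 7 2)(3 6)
  after r: (1 5 3 6 2 7 4)

g r r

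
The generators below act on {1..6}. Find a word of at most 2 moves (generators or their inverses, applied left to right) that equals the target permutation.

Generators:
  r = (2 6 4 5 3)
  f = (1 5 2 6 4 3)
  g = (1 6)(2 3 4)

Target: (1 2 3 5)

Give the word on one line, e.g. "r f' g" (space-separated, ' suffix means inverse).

f' r

  after f': (1 3 4 6 2 5)
  after r: (1 2 3 5)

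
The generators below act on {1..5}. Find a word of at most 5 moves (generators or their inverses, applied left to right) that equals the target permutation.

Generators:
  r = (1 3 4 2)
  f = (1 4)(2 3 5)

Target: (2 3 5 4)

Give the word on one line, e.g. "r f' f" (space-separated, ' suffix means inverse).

  after r: (1 3 4 2)
  after f': (1 2 4 5 3)
  after r: (4 5)
  after f': (1 4 3 2 5)
  after f': (2 3 5 4)

r f' r f' f'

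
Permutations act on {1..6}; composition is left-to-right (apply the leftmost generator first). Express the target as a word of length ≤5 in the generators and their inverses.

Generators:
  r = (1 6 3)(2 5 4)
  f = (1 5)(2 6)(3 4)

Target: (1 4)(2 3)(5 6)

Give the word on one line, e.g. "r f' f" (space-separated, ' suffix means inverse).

f' r f' f'

  after f': (1 5)(2 6)(3 4)
  after r: (1 4)(2 3)(5 6)
  after f': (1 3 6)(2 4 5)
  after f': (1 4)(2 3)(5 6)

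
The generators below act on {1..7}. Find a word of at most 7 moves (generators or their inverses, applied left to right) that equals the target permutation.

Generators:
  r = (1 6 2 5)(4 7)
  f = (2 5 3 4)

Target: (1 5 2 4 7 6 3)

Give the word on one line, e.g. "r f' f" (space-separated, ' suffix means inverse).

r f f r' r'

  after r: (1 6 2 5)(4 7)
  after f: (1 6 5)(2 3 4 7)
  after f: (1 6 3 2 4 7 5)
  after r': (2 7)(3 6)
  after r': (1 5 2 4 7 6 3)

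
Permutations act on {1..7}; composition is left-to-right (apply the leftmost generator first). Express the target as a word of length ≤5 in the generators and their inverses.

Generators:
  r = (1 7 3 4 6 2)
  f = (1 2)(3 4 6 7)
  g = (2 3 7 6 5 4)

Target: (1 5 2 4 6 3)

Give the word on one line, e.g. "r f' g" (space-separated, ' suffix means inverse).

  after r: (1 7 3 4 6 2)
  after g: (1 6 3 2)(4 5)
  after f': (1 4 5 3)(6 7)
  after g': (1 5 2 4 6 3)

r g f' g'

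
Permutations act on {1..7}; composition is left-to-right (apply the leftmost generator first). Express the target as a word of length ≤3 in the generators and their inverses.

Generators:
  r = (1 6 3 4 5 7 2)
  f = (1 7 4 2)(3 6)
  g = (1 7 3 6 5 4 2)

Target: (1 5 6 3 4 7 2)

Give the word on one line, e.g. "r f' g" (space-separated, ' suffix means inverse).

r g f'

  after r: (1 6 3 4 5 7 2)
  after g: (1 5 3 2 7)
  after f': (1 5 6 3 4 7 2)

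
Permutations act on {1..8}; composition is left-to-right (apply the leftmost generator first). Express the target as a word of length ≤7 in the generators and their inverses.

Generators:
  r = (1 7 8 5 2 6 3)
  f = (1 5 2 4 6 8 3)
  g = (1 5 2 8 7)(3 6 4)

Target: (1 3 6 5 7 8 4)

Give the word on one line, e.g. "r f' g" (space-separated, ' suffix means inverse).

  after f: (1 5 2 4 6 8 3)
  after g': (2 6)(3 7 8 4)
  after f': (1 3 7 6 5)(2 4 8)
  after r: (2 4 5 7 3 8 6)
  after f': (1 3 6 5 7 8 4)

f g' f' r f'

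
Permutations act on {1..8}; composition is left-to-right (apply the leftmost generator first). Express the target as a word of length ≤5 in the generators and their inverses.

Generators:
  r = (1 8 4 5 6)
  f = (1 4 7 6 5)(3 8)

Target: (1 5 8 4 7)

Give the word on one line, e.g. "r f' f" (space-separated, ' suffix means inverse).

  after f': (1 5 6 7 4)(3 8)
  after f': (1 6 4 5 7)
  after f': (1 7 5 4 6)(3 8)
  after f': (1 4 7 6 5)
  after r: (1 5 8 4 7)

f' f' f' f' r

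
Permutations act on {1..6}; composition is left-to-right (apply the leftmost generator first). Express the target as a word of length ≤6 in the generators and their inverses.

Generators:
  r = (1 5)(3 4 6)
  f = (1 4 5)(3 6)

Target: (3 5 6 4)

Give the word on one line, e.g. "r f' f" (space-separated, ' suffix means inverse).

r' f r f' f'

  after r': (1 5)(3 6 4)
  after f: (4 6 5)
  after r: (1 5 6)(3 4)
  after f': (1 4 6 5 3)
  after f': (3 5 6 4)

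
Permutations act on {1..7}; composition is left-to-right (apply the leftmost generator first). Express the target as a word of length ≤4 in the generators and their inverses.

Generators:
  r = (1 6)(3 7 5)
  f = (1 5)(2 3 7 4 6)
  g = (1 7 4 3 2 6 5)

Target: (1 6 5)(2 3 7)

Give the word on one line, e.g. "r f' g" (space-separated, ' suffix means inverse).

g f f

  after g: (1 7 4 3 2 6 5)
  after f: (1 4 7 6)
  after f: (1 6 5)(2 3 7)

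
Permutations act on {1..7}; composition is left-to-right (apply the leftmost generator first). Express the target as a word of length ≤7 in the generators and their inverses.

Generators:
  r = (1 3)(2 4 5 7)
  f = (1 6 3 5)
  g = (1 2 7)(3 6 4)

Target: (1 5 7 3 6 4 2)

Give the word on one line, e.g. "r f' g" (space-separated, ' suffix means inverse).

f r' r' g' f

  after f: (1 6 3 5)
  after r': (1 6)(2 7 5 3 4)
  after r': (1 6 3 2 5)(4 7)
  after g': (1 3)(2 5 7 6 4)
  after f: (1 5 7 3 6 4 2)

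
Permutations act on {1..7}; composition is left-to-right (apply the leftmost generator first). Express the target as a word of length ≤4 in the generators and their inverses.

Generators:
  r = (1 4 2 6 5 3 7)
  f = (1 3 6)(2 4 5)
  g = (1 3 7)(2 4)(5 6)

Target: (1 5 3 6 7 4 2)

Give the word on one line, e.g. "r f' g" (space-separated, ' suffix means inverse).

  after r: (1 4 2 6 5 3 7)
  after r: (1 2 5 7 4 6 3)
  after g: (1 4 5)(2 6 7)
  after f: (1 5 3 6 7 4 2)

r r g f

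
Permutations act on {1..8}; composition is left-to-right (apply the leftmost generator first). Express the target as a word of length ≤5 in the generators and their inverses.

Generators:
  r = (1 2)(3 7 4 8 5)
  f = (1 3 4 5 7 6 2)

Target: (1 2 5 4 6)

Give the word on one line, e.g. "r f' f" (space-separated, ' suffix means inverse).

r' f r'

  after r': (1 2)(3 5 8 4 7)
  after f: (2 3 7 4 6)(5 8)
  after r': (1 2 5 4 6)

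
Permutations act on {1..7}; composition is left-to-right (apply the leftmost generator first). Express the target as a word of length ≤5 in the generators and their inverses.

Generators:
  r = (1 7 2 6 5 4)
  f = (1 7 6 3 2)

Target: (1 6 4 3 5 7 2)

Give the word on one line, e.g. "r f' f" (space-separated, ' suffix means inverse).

  after r: (1 7 2 6 5 4)
  after f': (2 7 3 6 5 4)
  after r: (1 7 3 5)(4 6)
  after f: (1 6 4 3 5 7 2)

r f' r f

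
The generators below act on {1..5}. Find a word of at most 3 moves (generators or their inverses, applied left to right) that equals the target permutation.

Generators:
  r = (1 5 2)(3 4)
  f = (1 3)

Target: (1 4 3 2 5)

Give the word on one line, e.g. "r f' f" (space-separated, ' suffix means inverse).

  after f: (1 3)
  after r': (1 4 3 2 5)

f r'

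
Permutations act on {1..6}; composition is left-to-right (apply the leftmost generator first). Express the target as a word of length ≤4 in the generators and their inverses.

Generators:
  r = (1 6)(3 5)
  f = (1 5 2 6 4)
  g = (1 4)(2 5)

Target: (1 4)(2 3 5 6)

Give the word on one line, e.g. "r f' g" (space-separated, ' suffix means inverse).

f' r

  after f': (1 4 6 2 5)
  after r: (1 4)(2 3 5 6)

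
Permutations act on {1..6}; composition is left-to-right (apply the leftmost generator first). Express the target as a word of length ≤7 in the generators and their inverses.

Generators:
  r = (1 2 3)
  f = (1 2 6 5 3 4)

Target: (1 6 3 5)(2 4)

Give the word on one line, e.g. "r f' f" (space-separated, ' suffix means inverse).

  after f: (1 2 6 5 3 4)
  after f: (1 6 3)(2 5 4)
  after f: (1 5)(2 3)(4 6)
  after r: (1 5 2)(4 6)
  after f': (1 6 3 5)(2 4)

f f f r f'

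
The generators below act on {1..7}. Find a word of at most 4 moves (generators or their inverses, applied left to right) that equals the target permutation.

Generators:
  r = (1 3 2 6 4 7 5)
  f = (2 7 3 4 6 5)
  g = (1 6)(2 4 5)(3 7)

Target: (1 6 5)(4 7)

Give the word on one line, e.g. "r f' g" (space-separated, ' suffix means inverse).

  after f': (2 5 6 4 3 7)
  after g: (1 6 5)(4 7)

f' g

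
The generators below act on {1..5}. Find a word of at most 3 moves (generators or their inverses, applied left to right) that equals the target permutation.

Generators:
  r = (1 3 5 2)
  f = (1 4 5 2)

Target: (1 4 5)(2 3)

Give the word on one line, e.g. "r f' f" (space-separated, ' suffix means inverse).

f' r' f'

  after f': (1 2 5 4)
  after r': (1 5 4 2 3)
  after f': (1 4 5)(2 3)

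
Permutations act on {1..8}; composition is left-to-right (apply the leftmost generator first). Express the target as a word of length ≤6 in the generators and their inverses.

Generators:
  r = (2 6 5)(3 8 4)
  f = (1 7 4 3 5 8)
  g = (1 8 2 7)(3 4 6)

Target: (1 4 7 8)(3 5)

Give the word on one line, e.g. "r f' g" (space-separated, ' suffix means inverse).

g f g r' f'

  after g: (1 8 2 7)(3 4 6)
  after f: (2 4 6 5 8)
  after g: (1 8 7)(2 6 5)(3 4)
  after r': (1 3 8 7)
  after f': (1 4 7 8)(3 5)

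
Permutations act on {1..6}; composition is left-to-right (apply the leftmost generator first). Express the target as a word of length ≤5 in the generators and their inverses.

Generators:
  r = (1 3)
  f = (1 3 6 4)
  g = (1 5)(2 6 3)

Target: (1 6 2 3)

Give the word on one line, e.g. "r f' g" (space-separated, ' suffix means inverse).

r' g g

  after r': (1 3)
  after g: (1 2 6 3 5)
  after g: (1 6 2 3)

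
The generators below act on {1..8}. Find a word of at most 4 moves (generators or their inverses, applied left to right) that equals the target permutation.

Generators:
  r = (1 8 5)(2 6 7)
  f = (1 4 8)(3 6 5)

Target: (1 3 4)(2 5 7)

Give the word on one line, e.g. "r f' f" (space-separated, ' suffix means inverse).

  after f': (1 8 4)(3 5 6)
  after r: (1 5 7 2 6 3)(4 8)
  after f: (1 3 4)(2 5 7)

f' r f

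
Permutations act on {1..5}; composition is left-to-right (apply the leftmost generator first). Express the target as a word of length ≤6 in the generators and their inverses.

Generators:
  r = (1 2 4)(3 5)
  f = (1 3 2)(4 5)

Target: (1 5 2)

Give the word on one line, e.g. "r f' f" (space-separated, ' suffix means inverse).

  after f': (1 2 3)(4 5)
  after r': (2 5)(3 4)
  after f: (1 3 5)(2 4)
  after r: (1 5 2)

f' r' f r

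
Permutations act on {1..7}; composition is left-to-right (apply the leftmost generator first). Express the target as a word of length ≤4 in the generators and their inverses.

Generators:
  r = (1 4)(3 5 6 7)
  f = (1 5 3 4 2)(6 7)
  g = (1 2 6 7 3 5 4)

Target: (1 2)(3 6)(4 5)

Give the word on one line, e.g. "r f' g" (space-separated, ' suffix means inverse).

  after r': (1 4)(3 7 6 5)
  after f: (1 2)(3 6)(4 5)

r' f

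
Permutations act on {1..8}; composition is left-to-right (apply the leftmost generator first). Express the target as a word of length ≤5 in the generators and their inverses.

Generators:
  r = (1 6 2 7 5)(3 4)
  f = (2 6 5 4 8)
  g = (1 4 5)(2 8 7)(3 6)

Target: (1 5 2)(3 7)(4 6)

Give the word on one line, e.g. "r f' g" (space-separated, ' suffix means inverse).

r' f g

  after r': (1 5 7 2 6)(3 4)
  after f: (1 4 3 8 2 5 7 6)
  after g: (1 5 2)(3 7)(4 6)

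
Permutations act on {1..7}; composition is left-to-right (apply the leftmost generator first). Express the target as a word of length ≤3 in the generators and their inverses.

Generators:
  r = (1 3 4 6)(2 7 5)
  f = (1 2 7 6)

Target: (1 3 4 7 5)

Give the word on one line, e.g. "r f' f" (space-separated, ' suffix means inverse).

r f'

  after r: (1 3 4 6)(2 7 5)
  after f': (1 3 4 7 5)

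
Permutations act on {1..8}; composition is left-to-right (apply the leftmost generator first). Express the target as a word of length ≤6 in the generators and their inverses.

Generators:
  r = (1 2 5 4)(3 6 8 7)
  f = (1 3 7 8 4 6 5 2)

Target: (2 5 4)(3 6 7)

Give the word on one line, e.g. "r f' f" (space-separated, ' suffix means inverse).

  after f: (1 3 7 8 4 6 5 2)
  after r: (1 6 4 8)
  after f: (1 5 2)(3 7 8)
  after r': (1 2 4 5)(3 8 7 6)
  after r': (2 5 4)(3 6 7)

f r f r' r'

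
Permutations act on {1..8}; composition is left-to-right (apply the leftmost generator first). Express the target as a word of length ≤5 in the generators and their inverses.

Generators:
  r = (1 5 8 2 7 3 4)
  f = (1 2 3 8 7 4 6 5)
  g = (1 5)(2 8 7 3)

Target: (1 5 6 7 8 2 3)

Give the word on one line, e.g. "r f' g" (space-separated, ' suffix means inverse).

  after f: (1 2 3 8 7 4 6 5)
  after r': (1 8 2 7 3 5 4 6)
  after f: (1 7 8 3)(2 4 5 6)
  after g': (1 8 7 2 4)(3 5 6)
  after r': (1 5 6 7 8 2 3)

f r' f g' r'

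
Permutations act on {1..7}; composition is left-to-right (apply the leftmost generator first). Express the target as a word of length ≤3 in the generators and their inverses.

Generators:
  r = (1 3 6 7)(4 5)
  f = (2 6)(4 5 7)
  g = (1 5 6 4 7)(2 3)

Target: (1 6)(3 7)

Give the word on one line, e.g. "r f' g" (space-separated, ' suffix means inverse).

  after r: (1 3 6 7)(4 5)
  after r: (1 6)(3 7)

r r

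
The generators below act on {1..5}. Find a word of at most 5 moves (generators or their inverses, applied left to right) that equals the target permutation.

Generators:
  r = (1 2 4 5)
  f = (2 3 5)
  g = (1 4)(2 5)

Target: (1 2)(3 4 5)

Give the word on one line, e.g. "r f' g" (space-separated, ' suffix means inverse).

  after g: (1 4)(2 5)
  after f: (1 4)(3 5)
  after r: (1 5 3)(2 4)
  after g': (1 2)(3 4 5)

g f r g'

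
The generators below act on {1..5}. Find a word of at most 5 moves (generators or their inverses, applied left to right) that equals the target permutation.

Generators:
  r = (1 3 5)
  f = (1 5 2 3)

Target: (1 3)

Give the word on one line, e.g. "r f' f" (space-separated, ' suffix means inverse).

f' r f f

  after f': (1 3 2 5)
  after r: (1 5 3 2)
  after f: (1 2 5)
  after f: (1 3)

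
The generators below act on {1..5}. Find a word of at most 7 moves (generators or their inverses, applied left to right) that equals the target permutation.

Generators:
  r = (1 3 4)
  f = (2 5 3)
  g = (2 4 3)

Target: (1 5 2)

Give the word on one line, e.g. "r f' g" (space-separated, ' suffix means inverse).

f r f r' f

  after f: (2 5 3)
  after r: (1 3 2 5 4)
  after f: (1 2 3 5 4)
  after r': (1 2)(3 5)
  after f: (1 5 2)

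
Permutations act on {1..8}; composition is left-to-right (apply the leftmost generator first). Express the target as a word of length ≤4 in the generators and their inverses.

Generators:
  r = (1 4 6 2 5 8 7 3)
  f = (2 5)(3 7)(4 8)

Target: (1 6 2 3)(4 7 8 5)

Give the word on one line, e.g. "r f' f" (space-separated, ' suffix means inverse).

  after f: (2 5)(3 7)(4 8)
  after r: (1 4 7)(2 8 6)
  after r: (1 6 5 8 2 7 4 3)
  after f': (1 6 2 3)(4 7 8 5)

f r r f'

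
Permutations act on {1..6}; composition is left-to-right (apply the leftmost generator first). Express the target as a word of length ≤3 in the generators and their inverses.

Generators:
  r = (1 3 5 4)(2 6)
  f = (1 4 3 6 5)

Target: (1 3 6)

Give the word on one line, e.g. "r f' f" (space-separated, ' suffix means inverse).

  after f: (1 4 3 6 5)
  after r': (1 5 4)(2 6 3)
  after r': (1 3 6)

f r' r'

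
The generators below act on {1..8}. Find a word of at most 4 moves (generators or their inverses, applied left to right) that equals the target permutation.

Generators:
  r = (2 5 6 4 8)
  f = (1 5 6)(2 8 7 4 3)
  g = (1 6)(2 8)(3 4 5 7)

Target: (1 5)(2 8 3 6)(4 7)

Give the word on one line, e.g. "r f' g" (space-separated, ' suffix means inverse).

f' g f' f'

  after f': (1 6 5)(2 3 4 7 8)
  after g: (2 4 3 5 6 7)
  after f': (1 6 8 2 7 3)
  after f': (1 5)(2 8 3 6)(4 7)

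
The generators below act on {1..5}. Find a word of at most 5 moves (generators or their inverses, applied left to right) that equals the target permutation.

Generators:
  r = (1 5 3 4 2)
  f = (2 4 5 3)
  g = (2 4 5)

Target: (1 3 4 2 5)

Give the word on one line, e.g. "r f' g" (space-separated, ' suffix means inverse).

  after f: (2 4 5 3)
  after f: (2 5)(3 4)
  after g: (3 5 4)
  after r: (1 5 2)
  after r: (1 3 4 2 5)

f f g r r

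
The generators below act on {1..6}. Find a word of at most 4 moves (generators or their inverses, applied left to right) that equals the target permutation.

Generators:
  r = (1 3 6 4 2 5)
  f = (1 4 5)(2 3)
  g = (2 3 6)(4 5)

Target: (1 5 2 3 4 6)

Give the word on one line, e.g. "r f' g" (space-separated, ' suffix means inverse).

r f r

  after r: (1 3 6 4 2 5)
  after f: (1 2)(3 6 5 4)
  after r: (1 5 2 3 4 6)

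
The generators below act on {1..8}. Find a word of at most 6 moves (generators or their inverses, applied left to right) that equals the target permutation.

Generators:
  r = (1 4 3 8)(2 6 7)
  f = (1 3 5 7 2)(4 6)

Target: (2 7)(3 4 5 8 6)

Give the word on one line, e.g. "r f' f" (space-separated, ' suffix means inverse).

f r f r' f'

  after f: (1 3 5 7 2)(4 6)
  after r: (1 8)(2 4 7 6 3 5)
  after f: (1 8 3 7 4 2 6 5)
  after r': (1 3 6 5 8 4 7)
  after f': (2 7)(3 4 5 8 6)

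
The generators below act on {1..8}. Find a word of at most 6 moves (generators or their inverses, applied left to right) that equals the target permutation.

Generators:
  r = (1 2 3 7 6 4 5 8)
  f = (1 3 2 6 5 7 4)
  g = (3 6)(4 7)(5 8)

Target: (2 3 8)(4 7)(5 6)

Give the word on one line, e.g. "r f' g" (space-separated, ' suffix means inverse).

  after r: (1 2 3 7 6 4 5 8)
  after r: (1 3 6 5)(2 7 4 8)
  after g: (1 6 8 2 4 5)
  after f': (1 2 7 5 4 6 8 3)
  after r': (2 3 8)(4 7)(5 6)

r r g f' r'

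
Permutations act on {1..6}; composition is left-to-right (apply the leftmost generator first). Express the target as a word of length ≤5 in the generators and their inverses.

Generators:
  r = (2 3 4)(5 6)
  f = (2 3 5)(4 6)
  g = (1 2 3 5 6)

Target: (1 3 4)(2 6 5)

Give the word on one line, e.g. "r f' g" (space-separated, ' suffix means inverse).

  after r': (2 4 3)(5 6)
  after g': (1 6 3)(2 4)
  after g': (1 5 3 6 2 4)
  after f': (1 3 4)(2 6 5)

r' g' g' f'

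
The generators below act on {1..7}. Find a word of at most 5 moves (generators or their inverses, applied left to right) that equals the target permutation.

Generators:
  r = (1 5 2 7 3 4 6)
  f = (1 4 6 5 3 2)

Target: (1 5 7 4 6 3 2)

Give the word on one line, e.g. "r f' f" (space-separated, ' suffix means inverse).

  after f': (1 2 3 5 6 4)
  after r: (1 7 3 2 4 5)
  after r: (1 3 7 4 2 6)
  after f: (1 2 5 3 7 6 4)
  after r': (1 5 7 4 6 3 2)

f' r r f r'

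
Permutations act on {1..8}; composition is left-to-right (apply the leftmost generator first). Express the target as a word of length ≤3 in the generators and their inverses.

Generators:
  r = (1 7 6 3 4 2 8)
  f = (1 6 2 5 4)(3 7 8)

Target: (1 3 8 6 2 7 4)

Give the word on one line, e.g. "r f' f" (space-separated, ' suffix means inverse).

  after r: (1 7 6 3 4 2 8)
  after r: (1 6 4 8 7 3 2)
  after r: (1 3 8 6 2 7 4)

r r r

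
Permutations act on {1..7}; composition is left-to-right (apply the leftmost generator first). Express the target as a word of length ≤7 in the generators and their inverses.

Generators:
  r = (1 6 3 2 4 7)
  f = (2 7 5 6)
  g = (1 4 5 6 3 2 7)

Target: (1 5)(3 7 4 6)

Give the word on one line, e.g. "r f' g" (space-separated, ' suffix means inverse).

g g g f' r'

  after g: (1 4 5 6 3 2 7)
  after g: (1 5 3 7 4 6 2)
  after g: (1 6 7 5 2 4 3)
  after f': (1 5 6 2 4 3)
  after r': (1 5)(3 7 4 6)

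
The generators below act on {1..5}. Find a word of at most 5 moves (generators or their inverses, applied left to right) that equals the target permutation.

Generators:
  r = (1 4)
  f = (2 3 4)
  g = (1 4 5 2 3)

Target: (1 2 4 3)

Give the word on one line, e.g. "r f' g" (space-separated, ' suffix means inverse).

f r f

  after f: (2 3 4)
  after r: (1 4 2 3)
  after f: (1 2 4 3)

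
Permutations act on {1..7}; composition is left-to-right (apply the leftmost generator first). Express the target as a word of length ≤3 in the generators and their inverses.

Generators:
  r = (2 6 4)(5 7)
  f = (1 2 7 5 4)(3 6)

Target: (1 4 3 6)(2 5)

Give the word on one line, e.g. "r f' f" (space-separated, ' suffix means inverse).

r' f'

  after r': (2 4 6)(5 7)
  after f': (1 4 3 6)(2 5)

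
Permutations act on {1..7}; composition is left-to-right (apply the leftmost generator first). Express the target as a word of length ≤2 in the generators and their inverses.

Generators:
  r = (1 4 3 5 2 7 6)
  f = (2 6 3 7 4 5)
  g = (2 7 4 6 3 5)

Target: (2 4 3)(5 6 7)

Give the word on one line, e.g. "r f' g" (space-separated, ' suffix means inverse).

g' f'

  after g': (2 5 3 6 4 7)
  after f': (2 4 3)(5 6 7)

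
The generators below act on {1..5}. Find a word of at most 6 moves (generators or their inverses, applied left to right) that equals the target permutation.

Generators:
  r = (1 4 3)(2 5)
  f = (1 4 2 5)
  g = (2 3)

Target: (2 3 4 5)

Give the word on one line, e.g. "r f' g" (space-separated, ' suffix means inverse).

  after r: (1 4 3)(2 5)
  after g: (1 4 2 5 3)
  after f: (1 2)(3 4 5)
  after r': (1 5 4 2 3)
  after f: (2 3 4 5)

r g f r' f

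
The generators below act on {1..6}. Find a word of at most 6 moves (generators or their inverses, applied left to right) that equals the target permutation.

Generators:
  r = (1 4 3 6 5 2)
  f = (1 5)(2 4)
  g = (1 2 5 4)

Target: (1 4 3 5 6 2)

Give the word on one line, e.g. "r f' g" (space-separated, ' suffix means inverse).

  after g': (1 4 5 2)
  after r': (3 4 6)
  after r': (1 2 5 6 4 3)
  after f: (1 4 3 5 6 2)

g' r' r' f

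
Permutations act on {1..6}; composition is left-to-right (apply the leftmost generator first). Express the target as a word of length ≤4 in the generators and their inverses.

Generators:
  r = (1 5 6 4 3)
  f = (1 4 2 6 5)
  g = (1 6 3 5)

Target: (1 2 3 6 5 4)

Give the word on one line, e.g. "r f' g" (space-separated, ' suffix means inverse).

f' f' f' g'

  after f': (1 5 6 2 4)
  after f': (1 6 4 5 2)
  after f': (1 2 5 4 6)
  after g': (1 2 3 6 5 4)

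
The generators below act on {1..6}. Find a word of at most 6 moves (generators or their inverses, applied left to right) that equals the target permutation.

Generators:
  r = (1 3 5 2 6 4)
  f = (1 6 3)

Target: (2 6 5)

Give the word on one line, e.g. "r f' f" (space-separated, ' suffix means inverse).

  after r': (1 4 6 2 5 3)
  after f': (1 4)(2 5 6)
  after r': (1 6 5 2 3)
  after f': (2 6 5)

r' f' r' f'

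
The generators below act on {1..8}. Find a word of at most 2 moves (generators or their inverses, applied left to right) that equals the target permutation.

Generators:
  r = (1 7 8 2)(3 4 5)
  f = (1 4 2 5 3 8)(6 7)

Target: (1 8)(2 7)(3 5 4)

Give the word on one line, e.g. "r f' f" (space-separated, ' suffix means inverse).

r r

  after r: (1 7 8 2)(3 4 5)
  after r: (1 8)(2 7)(3 5 4)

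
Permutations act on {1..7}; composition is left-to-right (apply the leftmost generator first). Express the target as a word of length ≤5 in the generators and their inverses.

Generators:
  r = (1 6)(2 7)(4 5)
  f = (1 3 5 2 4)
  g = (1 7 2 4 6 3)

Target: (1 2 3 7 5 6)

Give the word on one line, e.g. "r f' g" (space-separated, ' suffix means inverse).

f' r' f r g

  after f': (1 4 2 5 3)
  after r': (1 5 3 6)(2 4 7)
  after f: (1 2)(3 6)(4 7)
  after r: (1 7 5 4 2 6 3)
  after g: (1 2 3 7 5 6)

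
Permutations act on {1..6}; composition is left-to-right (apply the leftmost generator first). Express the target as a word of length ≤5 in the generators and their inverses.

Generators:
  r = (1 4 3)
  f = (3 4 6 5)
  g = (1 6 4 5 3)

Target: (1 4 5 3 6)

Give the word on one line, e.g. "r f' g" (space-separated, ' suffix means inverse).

f' f' r

  after f': (3 5 6 4)
  after f': (3 6)(4 5)
  after r: (1 4 5 3 6)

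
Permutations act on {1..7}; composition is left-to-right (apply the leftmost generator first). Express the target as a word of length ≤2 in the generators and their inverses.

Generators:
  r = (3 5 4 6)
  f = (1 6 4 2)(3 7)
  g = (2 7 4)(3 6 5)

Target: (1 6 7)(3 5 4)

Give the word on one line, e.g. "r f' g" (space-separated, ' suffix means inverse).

g' f

  after g': (2 4 7)(3 5 6)
  after f: (1 6 7)(3 5 4)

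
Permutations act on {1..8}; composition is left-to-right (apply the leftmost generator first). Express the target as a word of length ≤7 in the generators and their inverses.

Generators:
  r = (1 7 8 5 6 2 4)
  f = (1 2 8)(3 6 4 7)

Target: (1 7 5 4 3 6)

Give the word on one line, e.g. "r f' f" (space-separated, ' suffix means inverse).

  after f': (1 8 2)(3 7 4 6)
  after r': (1 7 2 4 5 8 6 3)
  after f: (1 3 2 7 8 4 5)
  after r: (1 3 4 6 2 8)(5 7)
  after f': (1 7 5 4 3 6)

f' r' f r f'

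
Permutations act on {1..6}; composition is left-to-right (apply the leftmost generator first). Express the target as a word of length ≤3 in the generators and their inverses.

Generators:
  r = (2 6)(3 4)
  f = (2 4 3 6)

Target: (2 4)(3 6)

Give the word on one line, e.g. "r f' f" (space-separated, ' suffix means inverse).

r f f

  after r: (2 6)(3 4)
  after f: (4 6)
  after f: (2 4)(3 6)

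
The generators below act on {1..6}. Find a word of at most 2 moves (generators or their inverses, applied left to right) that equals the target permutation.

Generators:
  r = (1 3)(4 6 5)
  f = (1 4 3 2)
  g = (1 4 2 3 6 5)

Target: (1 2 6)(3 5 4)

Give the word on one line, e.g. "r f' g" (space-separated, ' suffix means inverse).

g g

  after g: (1 4 2 3 6 5)
  after g: (1 2 6)(3 5 4)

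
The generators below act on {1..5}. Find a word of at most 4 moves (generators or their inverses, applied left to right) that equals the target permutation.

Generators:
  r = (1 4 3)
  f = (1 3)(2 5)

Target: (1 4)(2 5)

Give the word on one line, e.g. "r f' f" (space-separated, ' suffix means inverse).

r f

  after r: (1 4 3)
  after f: (1 4)(2 5)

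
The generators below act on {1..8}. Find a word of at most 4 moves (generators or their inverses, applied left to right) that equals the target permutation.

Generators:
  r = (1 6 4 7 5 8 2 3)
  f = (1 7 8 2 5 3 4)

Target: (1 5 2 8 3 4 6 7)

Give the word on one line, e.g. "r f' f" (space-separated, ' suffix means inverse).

r' r' f' r'

  after r': (1 3 2 8 5 7 4 6)
  after r': (1 2 5 4)(3 8 7 6)
  after f': (1 8)(3 7 6 5)
  after r': (1 5 2 8 3 4 6 7)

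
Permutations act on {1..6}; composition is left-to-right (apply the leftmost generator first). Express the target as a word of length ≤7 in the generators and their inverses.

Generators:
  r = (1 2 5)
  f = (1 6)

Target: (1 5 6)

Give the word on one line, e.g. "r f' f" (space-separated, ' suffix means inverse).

f r' r' f r'

  after f: (1 6)
  after r': (1 6 5 2)
  after r': (1 6 2 5)
  after f: (2 5 6)
  after r': (1 5 6)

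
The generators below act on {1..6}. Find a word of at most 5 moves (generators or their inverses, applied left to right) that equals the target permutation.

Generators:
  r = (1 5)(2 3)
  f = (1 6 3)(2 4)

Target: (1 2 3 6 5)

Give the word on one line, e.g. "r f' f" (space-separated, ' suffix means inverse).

f f r'

  after f: (1 6 3)(2 4)
  after f: (1 3 6)
  after r': (1 2 3 6 5)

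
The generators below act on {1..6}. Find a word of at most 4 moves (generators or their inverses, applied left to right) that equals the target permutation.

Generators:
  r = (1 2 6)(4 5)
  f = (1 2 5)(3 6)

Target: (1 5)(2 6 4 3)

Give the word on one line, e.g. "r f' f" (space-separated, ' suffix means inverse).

r f' r f

  after r: (1 2 6)(4 5)
  after f': (2 3 6 5 4)
  after r: (1 2 3)(4 6)
  after f: (1 5)(2 6 4 3)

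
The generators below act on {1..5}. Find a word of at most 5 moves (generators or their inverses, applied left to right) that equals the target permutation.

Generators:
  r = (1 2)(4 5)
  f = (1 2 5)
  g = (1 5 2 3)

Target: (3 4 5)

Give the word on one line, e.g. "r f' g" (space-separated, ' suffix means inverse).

  after g: (1 5 2 3)
  after g: (1 2)(3 5)
  after r: (3 4 5)

g g r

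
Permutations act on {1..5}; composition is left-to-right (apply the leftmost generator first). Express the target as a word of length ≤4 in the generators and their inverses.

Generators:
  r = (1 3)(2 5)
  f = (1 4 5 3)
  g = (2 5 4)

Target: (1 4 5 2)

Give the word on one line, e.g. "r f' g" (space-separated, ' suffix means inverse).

  after g: (2 5 4)
  after f: (1 4 2 3)
  after r': (1 4 5 2)

g f r'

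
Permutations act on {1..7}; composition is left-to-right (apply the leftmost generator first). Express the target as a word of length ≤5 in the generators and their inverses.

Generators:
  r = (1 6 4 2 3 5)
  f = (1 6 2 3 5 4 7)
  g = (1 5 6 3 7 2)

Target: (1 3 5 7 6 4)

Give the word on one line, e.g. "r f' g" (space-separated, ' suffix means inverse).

  after f: (1 6 2 3 5 4 7)
  after r: (1 4 7 6 3)(2 5)
  after f: (1 7 2 4)(3 6 5)
  after g: (1 2 4 5 7)
  after r: (1 3 5 7 6 4)

f r f g r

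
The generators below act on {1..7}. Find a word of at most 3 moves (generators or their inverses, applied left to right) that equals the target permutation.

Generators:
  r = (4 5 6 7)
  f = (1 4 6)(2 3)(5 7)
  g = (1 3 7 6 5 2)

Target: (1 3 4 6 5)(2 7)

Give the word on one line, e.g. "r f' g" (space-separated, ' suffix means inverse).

  after g': (1 2 5 6 7 3)
  after f: (1 3 4 6 5)(2 7)

g' f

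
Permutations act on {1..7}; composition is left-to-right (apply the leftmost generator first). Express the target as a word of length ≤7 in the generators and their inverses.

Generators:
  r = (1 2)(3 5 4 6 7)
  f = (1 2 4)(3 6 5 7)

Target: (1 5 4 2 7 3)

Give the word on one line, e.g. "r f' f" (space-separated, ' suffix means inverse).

f' f' r f' r'

  after f': (1 4 2)(3 7 5 6)
  after f': (1 2 4)(3 5)(6 7)
  after r: (2 6 3 4)
  after f': (1 4)(2 3)(5 6 7)
  after r': (1 5 4 2 7 3)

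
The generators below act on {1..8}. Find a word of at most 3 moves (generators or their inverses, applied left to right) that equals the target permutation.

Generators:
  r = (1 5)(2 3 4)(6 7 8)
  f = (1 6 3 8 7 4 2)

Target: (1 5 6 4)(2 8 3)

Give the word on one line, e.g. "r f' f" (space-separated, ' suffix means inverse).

  after r: (1 5)(2 3 4)(6 7 8)
  after f: (1 5 6 4)(2 8 3)

r f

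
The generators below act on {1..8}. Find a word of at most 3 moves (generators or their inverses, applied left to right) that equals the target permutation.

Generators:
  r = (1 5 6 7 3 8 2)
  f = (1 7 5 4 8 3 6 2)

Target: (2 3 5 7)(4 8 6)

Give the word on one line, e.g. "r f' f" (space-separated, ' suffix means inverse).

r' f

  after r': (1 2 8 3 7 6 5)
  after f: (2 3 5 7)(4 8 6)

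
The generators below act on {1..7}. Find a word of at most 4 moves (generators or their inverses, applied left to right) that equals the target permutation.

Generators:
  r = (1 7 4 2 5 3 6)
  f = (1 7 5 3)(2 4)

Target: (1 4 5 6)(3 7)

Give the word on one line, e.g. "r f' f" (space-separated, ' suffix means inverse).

  after f': (1 3 5 7)(2 4)
  after f': (1 5)(3 7)
  after r': (1 2 4 7 5 6 3)
  after f: (1 4 5 6)(3 7)

f' f' r' f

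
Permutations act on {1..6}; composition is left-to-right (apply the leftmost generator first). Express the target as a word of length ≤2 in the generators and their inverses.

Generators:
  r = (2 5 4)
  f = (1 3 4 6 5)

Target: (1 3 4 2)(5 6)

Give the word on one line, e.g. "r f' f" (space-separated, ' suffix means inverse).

r f

  after r: (2 5 4)
  after f: (1 3 4 2)(5 6)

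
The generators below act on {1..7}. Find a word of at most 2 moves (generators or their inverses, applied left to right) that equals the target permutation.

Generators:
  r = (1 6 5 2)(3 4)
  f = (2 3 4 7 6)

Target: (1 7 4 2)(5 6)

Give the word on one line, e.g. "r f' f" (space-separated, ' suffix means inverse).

r f'

  after r: (1 6 5 2)(3 4)
  after f': (1 7 4 2)(5 6)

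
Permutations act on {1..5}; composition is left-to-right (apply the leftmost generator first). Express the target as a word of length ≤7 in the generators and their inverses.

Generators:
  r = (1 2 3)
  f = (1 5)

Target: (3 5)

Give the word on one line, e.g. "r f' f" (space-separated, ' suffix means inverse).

  after r: (1 2 3)
  after f: (1 2 3 5)
  after f: (1 2 3)
  after f: (1 2 3 5)
  after r': (3 5)

r f f f r'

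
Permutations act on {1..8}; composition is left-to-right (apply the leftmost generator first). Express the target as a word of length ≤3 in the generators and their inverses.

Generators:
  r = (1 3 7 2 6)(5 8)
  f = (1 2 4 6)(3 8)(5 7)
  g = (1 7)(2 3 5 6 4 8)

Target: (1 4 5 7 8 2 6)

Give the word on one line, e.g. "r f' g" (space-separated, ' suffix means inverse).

  after r': (1 6 2 7 3)(5 8)
  after g: (1 4 8 6 3 7 5 2)
  after r': (1 4 5 7 8 2 6)

r' g r'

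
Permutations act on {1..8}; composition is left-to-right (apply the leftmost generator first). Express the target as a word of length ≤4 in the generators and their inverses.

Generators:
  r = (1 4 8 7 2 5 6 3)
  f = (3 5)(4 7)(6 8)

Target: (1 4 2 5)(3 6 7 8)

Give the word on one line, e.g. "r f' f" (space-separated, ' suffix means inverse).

  after f: (3 5)(4 7)(6 8)
  after r: (1 4 2 5)(3 6 7 8)

f r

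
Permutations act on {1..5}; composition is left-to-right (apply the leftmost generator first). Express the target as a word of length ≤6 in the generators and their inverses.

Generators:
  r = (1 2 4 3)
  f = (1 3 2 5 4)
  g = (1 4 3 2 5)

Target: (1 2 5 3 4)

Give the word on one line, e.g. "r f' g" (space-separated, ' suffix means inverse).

g' g' f g'

  after g': (1 5 2 3 4)
  after g': (1 2 4 5 3)
  after f: (1 5 2)
  after g': (1 2 5 3 4)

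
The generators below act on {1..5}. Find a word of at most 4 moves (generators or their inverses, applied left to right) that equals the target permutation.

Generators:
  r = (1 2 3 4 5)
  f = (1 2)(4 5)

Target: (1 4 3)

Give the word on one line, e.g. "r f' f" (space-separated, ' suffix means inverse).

r' f

  after r': (1 5 4 3 2)
  after f: (1 4 3)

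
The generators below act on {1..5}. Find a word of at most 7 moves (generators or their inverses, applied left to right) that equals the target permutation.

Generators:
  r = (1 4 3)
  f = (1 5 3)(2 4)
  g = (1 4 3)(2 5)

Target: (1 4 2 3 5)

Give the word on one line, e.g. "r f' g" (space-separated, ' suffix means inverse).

r r f g' r'

  after r: (1 4 3)
  after r: (1 3 4)
  after f: (2 4 5 3)
  after g': (1 3 5 4 2)
  after r': (1 4 2 3 5)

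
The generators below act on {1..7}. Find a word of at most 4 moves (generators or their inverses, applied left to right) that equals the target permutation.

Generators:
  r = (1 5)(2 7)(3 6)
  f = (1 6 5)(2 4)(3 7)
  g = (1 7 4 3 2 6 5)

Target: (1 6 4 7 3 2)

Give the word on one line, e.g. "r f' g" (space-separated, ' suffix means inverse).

r' g' r' r'

  after r': (1 5)(2 7)(3 6)
  after g': (1 6 4 7 3 2)
  after r': (1 3 7 6 4 2 5)
  after r': (1 6 4 7 3 2)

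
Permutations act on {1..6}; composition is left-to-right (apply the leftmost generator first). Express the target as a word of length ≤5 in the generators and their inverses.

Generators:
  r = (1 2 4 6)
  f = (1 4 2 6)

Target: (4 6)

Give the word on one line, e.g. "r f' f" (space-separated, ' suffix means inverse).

r r f f f

  after r: (1 2 4 6)
  after r: (1 4)(2 6)
  after f: (1 2)
  after f: (1 6)(2 4)
  after f: (4 6)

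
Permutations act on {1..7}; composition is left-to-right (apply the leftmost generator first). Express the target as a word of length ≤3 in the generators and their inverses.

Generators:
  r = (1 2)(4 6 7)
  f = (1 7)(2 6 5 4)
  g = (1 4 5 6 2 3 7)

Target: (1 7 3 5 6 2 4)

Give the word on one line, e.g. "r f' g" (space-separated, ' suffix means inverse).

g' f' f'

  after g': (1 7 3 2 6 5 4)
  after f': (3 4 7)
  after f': (1 7 3 5 6 2 4)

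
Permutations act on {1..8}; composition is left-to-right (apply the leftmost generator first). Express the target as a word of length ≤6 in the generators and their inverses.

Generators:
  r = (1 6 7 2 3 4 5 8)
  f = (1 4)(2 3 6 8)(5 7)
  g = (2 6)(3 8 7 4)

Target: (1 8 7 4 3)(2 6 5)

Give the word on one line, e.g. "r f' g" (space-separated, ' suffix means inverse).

f' f' g' r f

  after f': (1 4)(2 8 6 3)(5 7)
  after f': (2 6)(3 8)
  after g': (4 7 8)
  after r: (1 6 7)(2 3 4)(5 8)
  after f: (1 8 7 4 3)(2 6 5)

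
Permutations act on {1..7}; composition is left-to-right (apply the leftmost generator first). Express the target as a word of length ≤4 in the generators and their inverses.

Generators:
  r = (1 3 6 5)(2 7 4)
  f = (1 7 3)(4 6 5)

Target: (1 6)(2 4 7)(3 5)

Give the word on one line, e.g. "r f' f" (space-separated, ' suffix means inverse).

  after r: (1 3 6 5)(2 7 4)
  after r: (1 6)(2 4 7)(3 5)

r r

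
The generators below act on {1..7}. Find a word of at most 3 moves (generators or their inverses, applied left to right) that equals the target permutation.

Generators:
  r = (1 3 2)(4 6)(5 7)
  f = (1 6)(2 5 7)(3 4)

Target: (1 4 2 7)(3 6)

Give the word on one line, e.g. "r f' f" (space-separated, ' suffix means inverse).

  after f: (1 6)(2 5 7)(3 4)
  after r: (1 4 2 7)(3 6)

f r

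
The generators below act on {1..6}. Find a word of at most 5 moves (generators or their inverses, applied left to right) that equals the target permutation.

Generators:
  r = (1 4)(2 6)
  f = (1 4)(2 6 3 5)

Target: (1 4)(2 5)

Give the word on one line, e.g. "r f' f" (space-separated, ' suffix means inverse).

  after f: (1 4)(2 6 3 5)
  after r: (3 5 6)
  after f': (1 4)(2 5)

f r f'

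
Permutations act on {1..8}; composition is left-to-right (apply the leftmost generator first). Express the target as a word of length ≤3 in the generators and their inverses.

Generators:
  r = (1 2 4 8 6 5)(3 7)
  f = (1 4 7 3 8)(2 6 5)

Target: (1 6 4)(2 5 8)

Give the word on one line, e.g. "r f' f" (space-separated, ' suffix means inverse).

r' r'

  after r': (1 5 6 8 4 2)(3 7)
  after r': (1 6 4)(2 5 8)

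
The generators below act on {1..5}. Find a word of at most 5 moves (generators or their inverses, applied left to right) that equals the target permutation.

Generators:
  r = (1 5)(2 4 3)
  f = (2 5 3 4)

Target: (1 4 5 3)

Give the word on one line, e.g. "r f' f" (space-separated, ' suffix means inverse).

  after r': (1 5)(2 3 4)
  after f': (1 2 5)
  after f': (1 4 3 5)
  after r: (1 3)(2 4)
  after f: (1 4 5 3)

r' f' f' r f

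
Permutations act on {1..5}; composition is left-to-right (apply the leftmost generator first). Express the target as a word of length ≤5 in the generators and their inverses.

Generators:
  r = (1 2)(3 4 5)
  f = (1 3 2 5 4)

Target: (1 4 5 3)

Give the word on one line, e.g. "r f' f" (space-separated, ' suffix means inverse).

r' f' f' f'

  after r': (1 2)(3 5 4)
  after f': (1 3 2 4)
  after f': (2 5)
  after f': (1 4 5 3)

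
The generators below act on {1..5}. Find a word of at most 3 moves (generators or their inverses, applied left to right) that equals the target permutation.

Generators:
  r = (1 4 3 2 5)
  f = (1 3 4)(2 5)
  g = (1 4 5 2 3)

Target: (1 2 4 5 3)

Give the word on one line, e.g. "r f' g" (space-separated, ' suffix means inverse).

  after r': (1 5 2 3 4)
  after r': (1 2 4 5 3)

r' r'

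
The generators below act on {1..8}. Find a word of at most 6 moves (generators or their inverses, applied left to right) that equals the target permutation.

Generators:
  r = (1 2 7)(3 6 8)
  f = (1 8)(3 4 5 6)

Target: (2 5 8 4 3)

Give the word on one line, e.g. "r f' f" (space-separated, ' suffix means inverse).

  after r': (1 7 2)(3 8 6)
  after f: (1 7 2 8 3)(4 5 6)
  after r: (2 3)(4 5 8 6)
  after f: (1 8 3 2 4 6 5)
  after f: (2 5 8 4 3)

r' f r f f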